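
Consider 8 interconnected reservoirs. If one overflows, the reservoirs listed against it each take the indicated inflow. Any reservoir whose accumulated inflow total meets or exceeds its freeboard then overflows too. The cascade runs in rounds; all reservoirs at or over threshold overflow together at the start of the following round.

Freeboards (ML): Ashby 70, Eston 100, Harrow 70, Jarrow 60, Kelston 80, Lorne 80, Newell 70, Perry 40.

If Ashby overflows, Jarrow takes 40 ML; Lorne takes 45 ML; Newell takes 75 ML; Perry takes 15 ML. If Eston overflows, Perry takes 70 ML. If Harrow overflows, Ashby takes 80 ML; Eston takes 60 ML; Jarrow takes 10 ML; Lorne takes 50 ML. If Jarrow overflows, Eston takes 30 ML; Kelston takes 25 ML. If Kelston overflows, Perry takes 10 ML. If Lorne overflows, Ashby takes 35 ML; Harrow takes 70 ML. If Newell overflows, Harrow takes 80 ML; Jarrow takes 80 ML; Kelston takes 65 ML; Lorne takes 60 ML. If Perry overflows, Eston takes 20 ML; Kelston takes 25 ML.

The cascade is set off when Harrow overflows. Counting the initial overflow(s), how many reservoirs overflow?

Round 1 — Harrow overflows (initial).
  Ashby: +80 → 80 ≥ 70
  Eston: +60 → 60 < 100
  Jarrow: +10 → 10 < 60
  Lorne: +50 → 50 < 80
Round 2 — Ashby overflows.
  Jarrow: +40 → 50 < 60
  Lorne: +45 → 95 ≥ 80
  Newell: +75 → 75 ≥ 70
  Perry: +15 → 15 < 40
Round 3 — Lorne, Newell overflow.
  Jarrow: +80 → 130 ≥ 60
  Kelston: +65 → 65 < 80
Round 4 — Jarrow overflows.
  Eston: +30 → 90 < 100
  Kelston: +25 → 90 ≥ 80
Round 5 — Kelston overflows.
  Perry: +10 → 25 < 40
No further overflows.

6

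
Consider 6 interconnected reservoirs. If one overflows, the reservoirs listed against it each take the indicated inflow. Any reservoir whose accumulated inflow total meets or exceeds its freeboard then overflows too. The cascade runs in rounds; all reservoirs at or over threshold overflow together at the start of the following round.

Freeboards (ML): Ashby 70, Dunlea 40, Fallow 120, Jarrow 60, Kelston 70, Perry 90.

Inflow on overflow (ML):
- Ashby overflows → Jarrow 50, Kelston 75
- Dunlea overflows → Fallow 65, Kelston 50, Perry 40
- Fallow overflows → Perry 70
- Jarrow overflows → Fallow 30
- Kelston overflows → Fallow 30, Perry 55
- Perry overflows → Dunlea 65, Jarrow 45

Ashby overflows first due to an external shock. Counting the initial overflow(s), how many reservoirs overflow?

Round 1 — Ashby overflows (initial).
  Jarrow: +50 → 50 < 60
  Kelston: +75 → 75 ≥ 70
Round 2 — Kelston overflows.
  Fallow: +30 → 30 < 120
  Perry: +55 → 55 < 90
No further overflows.

2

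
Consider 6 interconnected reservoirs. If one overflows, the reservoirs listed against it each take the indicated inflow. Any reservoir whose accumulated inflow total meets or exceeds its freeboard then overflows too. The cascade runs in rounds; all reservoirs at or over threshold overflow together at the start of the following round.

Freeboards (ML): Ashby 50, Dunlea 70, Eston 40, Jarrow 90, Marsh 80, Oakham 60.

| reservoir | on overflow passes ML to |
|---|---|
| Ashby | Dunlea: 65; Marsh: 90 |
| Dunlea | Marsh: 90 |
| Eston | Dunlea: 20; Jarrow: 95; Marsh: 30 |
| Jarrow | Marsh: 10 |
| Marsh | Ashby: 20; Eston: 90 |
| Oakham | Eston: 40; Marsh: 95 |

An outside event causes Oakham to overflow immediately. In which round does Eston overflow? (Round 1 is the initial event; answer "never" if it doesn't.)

Round 1 — Oakham overflows (initial).
  Eston: +40 → 40 ≥ 40
  Marsh: +95 → 95 ≥ 80
Round 2 — Eston, Marsh overflow.
  Ashby: +20 → 20 < 50
  Dunlea: +20 → 20 < 70
  Jarrow: +95 → 95 ≥ 90
Round 3 — Jarrow overflows.
No further overflows.

2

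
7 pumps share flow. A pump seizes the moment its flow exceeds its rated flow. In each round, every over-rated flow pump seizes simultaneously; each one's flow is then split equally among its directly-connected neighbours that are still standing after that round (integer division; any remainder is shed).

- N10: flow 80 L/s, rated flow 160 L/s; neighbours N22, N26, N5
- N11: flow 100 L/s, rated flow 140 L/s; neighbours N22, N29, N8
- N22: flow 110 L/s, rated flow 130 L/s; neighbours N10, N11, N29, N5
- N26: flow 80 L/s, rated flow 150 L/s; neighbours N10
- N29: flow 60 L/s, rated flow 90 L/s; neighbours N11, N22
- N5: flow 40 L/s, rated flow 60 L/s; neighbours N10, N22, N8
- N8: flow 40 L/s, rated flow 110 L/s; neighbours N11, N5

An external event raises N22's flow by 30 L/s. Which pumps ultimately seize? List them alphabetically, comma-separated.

Round 1 — N22 at 140 > 130. N22 seizes.
  N22 sheds 140 L/s to N10, N11, N29, N5: 35 each.
    N10: 80+35 = 115 ≤ 160
    N11: 100+35 = 135 ≤ 140
    N29: 60+35 = 95 > 90
    N5: 40+35 = 75 > 60
Round 2 — N29, N5 seize.
  N29 sheds 95 L/s to N11: 95 each.
    N11: 135+95 = 230 > 140
  N5 sheds 75 L/s to N10, N8: 37 each (1 lost).
    N10: 115+37 = 152 ≤ 160
    N8: 40+37 = 77 ≤ 110
Round 3 — N11 seizes.
  N11 sheds 230 L/s to N8: 230 each.
    N8: 77+230 = 307 > 110
Round 4 — N8 seizes.
  N8 sheds 307 L/s: no online neighbours, lost.
No further seizures.

N11, N22, N29, N5, N8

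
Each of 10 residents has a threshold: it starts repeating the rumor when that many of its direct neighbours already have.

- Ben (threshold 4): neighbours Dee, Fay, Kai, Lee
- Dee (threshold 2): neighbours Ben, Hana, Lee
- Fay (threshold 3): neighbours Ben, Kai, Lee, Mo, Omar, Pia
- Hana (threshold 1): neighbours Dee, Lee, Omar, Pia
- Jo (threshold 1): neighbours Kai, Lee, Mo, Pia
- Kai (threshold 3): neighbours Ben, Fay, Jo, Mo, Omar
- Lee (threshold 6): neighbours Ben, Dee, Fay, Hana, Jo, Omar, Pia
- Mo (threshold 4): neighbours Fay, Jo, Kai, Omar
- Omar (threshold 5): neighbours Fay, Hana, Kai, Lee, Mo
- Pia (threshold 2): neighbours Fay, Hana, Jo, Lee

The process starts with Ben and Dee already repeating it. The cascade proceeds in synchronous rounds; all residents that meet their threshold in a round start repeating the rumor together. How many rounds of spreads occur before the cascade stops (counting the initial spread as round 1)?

2

Round 1 — Ben, Dee start repeating the rumor (initial).
Round 2 — checking thresholds:
  Fay: 1 of 6 neighbours < 3, below threshold.
  Hana: 1 of 4 neighbours ≥ 1, starts repeating the rumor.
  Kai: 1 of 5 neighbours < 3, below threshold.
  Lee: 2 of 7 neighbours < 6, below threshold.
Round 3 — no new spreads; cascade stops.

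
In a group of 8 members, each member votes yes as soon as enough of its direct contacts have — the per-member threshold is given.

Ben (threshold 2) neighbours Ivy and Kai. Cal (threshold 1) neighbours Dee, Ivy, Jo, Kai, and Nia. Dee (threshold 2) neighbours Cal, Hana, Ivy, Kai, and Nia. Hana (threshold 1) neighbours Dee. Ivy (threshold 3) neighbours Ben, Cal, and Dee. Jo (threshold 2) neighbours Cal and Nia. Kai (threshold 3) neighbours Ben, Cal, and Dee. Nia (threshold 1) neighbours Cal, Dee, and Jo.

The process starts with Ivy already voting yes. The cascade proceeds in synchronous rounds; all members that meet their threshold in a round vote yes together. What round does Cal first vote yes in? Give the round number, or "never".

2

Round 1 — Ivy votes yes (initial).
Round 2 — checking thresholds:
  Ben: 1 of 2 neighbours < 2, holds.
  Cal: 1 of 5 neighbours ≥ 1, votes yes.
  Dee: 1 of 5 neighbours < 2, holds.
Round 3 — checking thresholds:
  Ben: 1 of 2 neighbours < 2, holds.
  Dee: 2 of 5 neighbours ≥ 2, votes yes.
  Jo: 1 of 2 neighbours < 2, holds.
  Kai: 1 of 3 neighbours < 3, holds.
  Nia: 1 of 3 neighbours ≥ 1, votes yes.
Round 4 — checking thresholds:
  Ben: 1 of 2 neighbours < 2, holds.
  Hana: 1 of 1 neighbours ≥ 1, votes yes.
  Jo: 2 of 2 neighbours ≥ 2, votes yes.
  Kai: 2 of 3 neighbours < 3, holds.
Round 5 — no new yes votes; cascade stops.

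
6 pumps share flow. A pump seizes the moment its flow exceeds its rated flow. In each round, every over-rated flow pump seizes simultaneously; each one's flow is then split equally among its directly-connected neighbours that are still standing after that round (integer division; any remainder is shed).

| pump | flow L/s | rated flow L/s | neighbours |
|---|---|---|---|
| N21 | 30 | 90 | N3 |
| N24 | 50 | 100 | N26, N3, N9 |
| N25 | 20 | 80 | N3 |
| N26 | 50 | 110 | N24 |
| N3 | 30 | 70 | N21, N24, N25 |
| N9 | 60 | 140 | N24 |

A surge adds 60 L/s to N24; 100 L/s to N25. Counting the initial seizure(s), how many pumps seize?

Round 1 — N24 at 110 > 100; N25 at 120 > 80. N24, N25 seize.
  N24 sheds 110 L/s to N26, N3, N9: 36 each (2 lost).
    N26: 50+36 = 86 ≤ 110
    N3: 30+36 = 66 ≤ 70
    N9: 60+36 = 96 ≤ 140
  N25 sheds 120 L/s to N3: 120 each.
    N3: 66+120 = 186 > 70
Round 2 — N3 seizes.
  N3 sheds 186 L/s to N21: 186 each.
    N21: 30+186 = 216 > 90
Round 3 — N21 seizes.
  N21 sheds 216 L/s: no online neighbours, lost.
No further seizures.

4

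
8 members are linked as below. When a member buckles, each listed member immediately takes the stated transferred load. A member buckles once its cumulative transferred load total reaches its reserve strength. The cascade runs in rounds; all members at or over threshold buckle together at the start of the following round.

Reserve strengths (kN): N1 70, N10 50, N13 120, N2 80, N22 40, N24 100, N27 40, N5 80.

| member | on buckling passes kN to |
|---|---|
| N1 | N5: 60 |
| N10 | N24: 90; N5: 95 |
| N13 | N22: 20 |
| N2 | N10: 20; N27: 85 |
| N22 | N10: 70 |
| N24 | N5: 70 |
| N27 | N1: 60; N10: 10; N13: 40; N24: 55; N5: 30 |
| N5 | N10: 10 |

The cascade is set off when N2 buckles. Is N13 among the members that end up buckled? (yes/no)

no

Round 1 — N2 buckles (initial).
  N10: +20 → 20 < 50
  N27: +85 → 85 ≥ 40
Round 2 — N27 buckles.
  N1: +60 → 60 < 70
  N10: +10 → 30 < 50
  N13: +40 → 40 < 120
  N24: +55 → 55 < 100
  N5: +30 → 30 < 80
No further bucklings.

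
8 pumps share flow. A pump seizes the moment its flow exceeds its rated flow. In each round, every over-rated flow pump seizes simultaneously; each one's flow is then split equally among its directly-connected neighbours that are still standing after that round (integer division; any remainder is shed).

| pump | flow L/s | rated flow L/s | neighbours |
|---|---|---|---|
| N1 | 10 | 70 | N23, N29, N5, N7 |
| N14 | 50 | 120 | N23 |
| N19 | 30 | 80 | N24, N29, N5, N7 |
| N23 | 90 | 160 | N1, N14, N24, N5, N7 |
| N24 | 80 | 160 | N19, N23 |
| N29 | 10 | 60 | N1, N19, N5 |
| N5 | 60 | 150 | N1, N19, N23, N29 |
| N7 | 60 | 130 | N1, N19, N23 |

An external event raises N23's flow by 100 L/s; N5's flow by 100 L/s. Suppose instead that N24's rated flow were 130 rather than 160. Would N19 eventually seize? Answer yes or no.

With N24's rated flow at 130:
Round 1 — N23 at 190 > 160; N5 at 160 > 150. N23, N5 seize.
  N23 sheds 190 L/s to N1, N14, N24, N7: 47 each (2 lost).
    N1: 10+47 = 57 ≤ 70
    N14: 50+47 = 97 ≤ 120
    N24: 80+47 = 127 ≤ 130
    N7: 60+47 = 107 ≤ 130
  N5 sheds 160 L/s to N1, N19, N29: 53 each (1 lost).
    N1: 57+53 = 110 > 70
    N19: 30+53 = 83 > 80
    N29: 10+53 = 63 > 60
Round 2 — N1, N19, N29 seize.
  N1 sheds 110 L/s to N7: 110 each.
    N7: 107+110 = 217 > 130
  N19 sheds 83 L/s to N24, N7: 41 each (1 lost).
    N24: 127+41 = 168 > 130
    N7: 217+41 = 258 > 130
  N29 sheds 63 L/s: no online neighbours, lost.
Round 3 — N24, N7 seize.
  N24 sheds 168 L/s: no online neighbours, lost.
  N7 sheds 258 L/s: no online neighbours, lost.
No further seizures.

yes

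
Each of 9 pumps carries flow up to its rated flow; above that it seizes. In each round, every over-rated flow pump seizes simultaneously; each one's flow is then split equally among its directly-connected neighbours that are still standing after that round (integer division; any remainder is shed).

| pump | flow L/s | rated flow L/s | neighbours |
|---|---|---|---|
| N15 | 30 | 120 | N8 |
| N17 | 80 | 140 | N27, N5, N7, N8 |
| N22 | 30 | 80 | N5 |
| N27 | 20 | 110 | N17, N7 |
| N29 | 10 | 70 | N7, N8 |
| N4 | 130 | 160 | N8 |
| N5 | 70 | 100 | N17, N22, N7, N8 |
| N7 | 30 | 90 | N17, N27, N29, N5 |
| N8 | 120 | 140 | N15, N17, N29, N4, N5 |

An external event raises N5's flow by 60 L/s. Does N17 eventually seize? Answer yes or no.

yes

Round 1 — N5 at 130 > 100. N5 seizes.
  N5 sheds 130 L/s to N17, N22, N7, N8: 32 each (2 lost).
    N17: 80+32 = 112 ≤ 140
    N22: 30+32 = 62 ≤ 80
    N7: 30+32 = 62 ≤ 90
    N8: 120+32 = 152 > 140
Round 2 — N8 seizes.
  N8 sheds 152 L/s to N15, N17, N29, N4: 38 each.
    N15: 30+38 = 68 ≤ 120
    N17: 112+38 = 150 > 140
    N29: 10+38 = 48 ≤ 70
    N4: 130+38 = 168 > 160
Round 3 — N17, N4 seize.
  N17 sheds 150 L/s to N27, N7: 75 each.
    N27: 20+75 = 95 ≤ 110
    N7: 62+75 = 137 > 90
  N4 sheds 168 L/s: no online neighbours, lost.
Round 4 — N7 seizes.
  N7 sheds 137 L/s to N27, N29: 68 each (1 lost).
    N27: 95+68 = 163 > 110
    N29: 48+68 = 116 > 70
Round 5 — N27, N29 seize.
  N27 sheds 163 L/s: no online neighbours, lost.
  N29 sheds 116 L/s: no online neighbours, lost.
No further seizures.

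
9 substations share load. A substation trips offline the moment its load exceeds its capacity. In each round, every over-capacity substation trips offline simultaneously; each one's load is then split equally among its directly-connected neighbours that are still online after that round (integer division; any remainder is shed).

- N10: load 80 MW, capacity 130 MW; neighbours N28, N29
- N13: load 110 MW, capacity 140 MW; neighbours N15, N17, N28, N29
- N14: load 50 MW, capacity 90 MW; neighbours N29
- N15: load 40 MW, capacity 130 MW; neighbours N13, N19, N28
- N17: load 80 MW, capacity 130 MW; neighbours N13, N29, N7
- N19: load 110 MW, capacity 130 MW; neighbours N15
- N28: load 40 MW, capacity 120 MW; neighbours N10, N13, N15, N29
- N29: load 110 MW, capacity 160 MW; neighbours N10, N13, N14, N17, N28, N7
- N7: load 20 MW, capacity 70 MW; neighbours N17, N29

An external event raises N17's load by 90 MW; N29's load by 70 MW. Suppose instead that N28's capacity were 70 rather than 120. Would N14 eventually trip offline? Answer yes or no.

no

With N28's capacity at 70:
Round 1 — N17 at 170 > 130; N29 at 180 > 160. N17, N29 trip offline.
  N17 sheds 170 MW to N13, N7: 85 each.
    N13: 110+85 = 195 > 140
    N7: 20+85 = 105 > 70
  N29 sheds 180 MW to N10, N13, N14, N28, N7: 36 each.
    N10: 80+36 = 116 ≤ 130
    N13: 195+36 = 231 > 140
    N14: 50+36 = 86 ≤ 90
    N28: 40+36 = 76 > 70
    N7: 105+36 = 141 > 70
Round 2 — N13, N28, N7 trip offline.
  N13 sheds 231 MW to N15: 231 each.
    N15: 40+231 = 271 > 130
  N28 sheds 76 MW to N10, N15: 38 each.
    N10: 116+38 = 154 > 130
    N15: 271+38 = 309 > 130
  N7 sheds 141 MW: no online neighbours, lost.
Round 3 — N10, N15 trip offline.
  N10 sheds 154 MW: no online neighbours, lost.
  N15 sheds 309 MW to N19: 309 each.
    N19: 110+309 = 419 > 130
Round 4 — N19 trips offline.
  N19 sheds 419 MW: no online neighbours, lost.
No further trips.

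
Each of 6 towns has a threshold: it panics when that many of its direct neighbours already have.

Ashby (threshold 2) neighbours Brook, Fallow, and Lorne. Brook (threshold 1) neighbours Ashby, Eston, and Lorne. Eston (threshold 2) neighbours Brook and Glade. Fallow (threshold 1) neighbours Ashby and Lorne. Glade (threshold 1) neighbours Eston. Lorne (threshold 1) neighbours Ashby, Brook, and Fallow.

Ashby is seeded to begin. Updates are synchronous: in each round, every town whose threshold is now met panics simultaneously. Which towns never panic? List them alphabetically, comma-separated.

Round 1 — Ashby panics (initial).
Round 2 — checking thresholds:
  Brook: 1 of 3 neighbours ≥ 1, panics.
  Fallow: 1 of 2 neighbours ≥ 1, panics.
  Lorne: 1 of 3 neighbours ≥ 1, panics.
Round 3 — no new panics; cascade stops.

Eston, Glade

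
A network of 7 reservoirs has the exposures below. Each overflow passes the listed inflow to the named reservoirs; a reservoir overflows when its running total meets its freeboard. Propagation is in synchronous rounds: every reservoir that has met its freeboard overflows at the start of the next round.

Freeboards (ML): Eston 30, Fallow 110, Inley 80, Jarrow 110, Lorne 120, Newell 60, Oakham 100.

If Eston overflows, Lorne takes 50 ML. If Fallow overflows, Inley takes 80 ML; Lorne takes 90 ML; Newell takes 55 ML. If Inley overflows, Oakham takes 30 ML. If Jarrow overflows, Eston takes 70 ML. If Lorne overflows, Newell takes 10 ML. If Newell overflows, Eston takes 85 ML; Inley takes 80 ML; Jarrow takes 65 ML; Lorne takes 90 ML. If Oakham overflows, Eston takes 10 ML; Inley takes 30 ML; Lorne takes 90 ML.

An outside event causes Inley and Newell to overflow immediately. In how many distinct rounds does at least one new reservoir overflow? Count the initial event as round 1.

3

Round 1 — Inley, Newell overflow (initial).
  Eston: +85 → 85 ≥ 30
  Jarrow: +65 → 65 < 110
  Lorne: +90 → 90 < 120
  Oakham: +30 → 30 < 100
Round 2 — Eston overflows.
  Lorne: +50 → 140 ≥ 120
Round 3 — Lorne overflows.
No further overflows.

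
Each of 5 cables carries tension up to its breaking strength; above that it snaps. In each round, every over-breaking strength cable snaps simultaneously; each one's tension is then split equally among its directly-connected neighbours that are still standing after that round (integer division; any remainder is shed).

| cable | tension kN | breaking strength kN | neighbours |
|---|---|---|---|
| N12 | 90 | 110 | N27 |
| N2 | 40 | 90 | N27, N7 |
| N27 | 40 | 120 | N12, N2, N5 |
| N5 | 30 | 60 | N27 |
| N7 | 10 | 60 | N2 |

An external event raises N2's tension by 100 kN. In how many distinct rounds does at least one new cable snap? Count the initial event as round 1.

Round 1 — N2 at 140 > 90. N2 snaps.
  N2 sheds 140 kN to N27, N7: 70 each.
    N27: 40+70 = 110 ≤ 120
    N7: 10+70 = 80 > 60
Round 2 — N7 snaps.
  N7 sheds 80 kN: no online neighbours, lost.
No further breaks.

2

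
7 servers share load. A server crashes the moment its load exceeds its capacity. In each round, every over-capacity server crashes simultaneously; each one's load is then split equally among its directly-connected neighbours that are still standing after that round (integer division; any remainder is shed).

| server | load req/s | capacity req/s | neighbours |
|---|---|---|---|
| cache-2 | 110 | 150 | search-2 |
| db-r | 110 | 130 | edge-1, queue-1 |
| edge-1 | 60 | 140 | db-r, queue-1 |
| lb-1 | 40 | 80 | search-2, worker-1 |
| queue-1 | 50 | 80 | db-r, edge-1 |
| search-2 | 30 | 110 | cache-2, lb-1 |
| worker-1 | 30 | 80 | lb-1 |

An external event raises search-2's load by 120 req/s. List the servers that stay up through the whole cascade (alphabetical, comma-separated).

db-r, edge-1, queue-1

Round 1 — search-2 at 150 > 110. search-2 crashes.
  search-2 sheds 150 req/s to cache-2, lb-1: 75 each.
    cache-2: 110+75 = 185 > 150
    lb-1: 40+75 = 115 > 80
Round 2 — cache-2, lb-1 crash.
  cache-2 sheds 185 req/s: no online neighbours, lost.
  lb-1 sheds 115 req/s to worker-1: 115 each.
    worker-1: 30+115 = 145 > 80
Round 3 — worker-1 crashes.
  worker-1 sheds 145 req/s: no online neighbours, lost.
No further crashes.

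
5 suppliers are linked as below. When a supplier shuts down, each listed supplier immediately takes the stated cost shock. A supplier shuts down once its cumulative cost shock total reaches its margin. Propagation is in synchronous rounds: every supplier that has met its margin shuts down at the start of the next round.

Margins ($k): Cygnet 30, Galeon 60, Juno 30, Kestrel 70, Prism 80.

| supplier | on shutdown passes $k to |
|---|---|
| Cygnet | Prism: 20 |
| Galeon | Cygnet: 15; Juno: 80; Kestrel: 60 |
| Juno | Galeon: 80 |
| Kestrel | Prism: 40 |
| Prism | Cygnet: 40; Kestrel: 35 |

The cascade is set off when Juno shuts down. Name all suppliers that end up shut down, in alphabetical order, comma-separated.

Galeon, Juno

Round 1 — Juno shuts down (initial).
  Galeon: +80 → 80 ≥ 60
Round 2 — Galeon shuts down.
  Cygnet: +15 → 15 < 30
  Kestrel: +60 → 60 < 70
No further shutdowns.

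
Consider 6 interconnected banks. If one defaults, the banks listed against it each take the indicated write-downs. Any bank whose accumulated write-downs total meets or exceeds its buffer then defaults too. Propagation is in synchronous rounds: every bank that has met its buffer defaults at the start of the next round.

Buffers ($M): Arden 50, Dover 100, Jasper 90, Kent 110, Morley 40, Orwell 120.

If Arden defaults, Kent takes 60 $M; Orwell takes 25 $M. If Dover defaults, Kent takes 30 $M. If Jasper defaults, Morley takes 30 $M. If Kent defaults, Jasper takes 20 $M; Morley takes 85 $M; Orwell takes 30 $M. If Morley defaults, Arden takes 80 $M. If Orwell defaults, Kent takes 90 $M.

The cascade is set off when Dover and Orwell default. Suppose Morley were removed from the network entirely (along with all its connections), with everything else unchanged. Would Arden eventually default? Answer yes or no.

With Morley removed:
Round 1 — Dover, Orwell default (initial).
  Kent: +30+90 → 120 ≥ 110
Round 2 — Kent defaults.
  Jasper: +20 → 20 < 90
No further defaults.

no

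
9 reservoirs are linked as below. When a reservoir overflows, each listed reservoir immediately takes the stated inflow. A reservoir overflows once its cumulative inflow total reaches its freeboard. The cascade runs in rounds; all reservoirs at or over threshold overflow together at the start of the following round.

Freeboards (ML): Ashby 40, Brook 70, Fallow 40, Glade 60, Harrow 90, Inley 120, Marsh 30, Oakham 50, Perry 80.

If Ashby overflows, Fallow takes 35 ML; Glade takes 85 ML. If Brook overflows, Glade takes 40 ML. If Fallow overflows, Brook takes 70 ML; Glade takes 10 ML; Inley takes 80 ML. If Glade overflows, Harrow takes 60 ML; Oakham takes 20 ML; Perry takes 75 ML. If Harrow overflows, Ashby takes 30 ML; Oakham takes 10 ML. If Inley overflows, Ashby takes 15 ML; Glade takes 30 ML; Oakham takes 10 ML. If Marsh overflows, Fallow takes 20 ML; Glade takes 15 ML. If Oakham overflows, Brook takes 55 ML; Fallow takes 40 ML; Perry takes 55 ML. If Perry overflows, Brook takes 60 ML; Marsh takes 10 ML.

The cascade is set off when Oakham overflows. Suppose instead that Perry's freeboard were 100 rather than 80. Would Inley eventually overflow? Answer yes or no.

no

With Perry's freeboard at 100:
Round 1 — Oakham overflows (initial).
  Brook: +55 → 55 < 70
  Fallow: +40 → 40 ≥ 40
  Perry: +55 → 55 < 100
Round 2 — Fallow overflows.
  Brook: +70 → 125 ≥ 70
  Glade: +10 → 10 < 60
  Inley: +80 → 80 < 120
Round 3 — Brook overflows.
  Glade: +40 → 50 < 60
No further overflows.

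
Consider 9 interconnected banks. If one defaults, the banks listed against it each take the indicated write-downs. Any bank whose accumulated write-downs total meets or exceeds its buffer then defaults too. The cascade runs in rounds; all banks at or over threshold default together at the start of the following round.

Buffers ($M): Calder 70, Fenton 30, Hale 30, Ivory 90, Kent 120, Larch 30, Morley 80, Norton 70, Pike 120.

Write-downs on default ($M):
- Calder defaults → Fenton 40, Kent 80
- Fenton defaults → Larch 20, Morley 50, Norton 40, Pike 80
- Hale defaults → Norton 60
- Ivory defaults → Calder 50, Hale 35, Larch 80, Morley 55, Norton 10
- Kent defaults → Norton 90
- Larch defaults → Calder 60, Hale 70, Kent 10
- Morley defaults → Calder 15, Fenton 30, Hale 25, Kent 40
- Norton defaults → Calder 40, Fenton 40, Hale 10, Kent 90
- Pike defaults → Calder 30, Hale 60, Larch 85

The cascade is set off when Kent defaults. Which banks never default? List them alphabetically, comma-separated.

Round 1 — Kent defaults (initial).
  Norton: +90 → 90 ≥ 70
Round 2 — Norton defaults.
  Calder: +40 → 40 < 70
  Fenton: +40 → 40 ≥ 30
  Hale: +10 → 10 < 30
Round 3 — Fenton defaults.
  Larch: +20 → 20 < 30
  Morley: +50 → 50 < 80
  Pike: +80 → 80 < 120
No further defaults.

Calder, Hale, Ivory, Larch, Morley, Pike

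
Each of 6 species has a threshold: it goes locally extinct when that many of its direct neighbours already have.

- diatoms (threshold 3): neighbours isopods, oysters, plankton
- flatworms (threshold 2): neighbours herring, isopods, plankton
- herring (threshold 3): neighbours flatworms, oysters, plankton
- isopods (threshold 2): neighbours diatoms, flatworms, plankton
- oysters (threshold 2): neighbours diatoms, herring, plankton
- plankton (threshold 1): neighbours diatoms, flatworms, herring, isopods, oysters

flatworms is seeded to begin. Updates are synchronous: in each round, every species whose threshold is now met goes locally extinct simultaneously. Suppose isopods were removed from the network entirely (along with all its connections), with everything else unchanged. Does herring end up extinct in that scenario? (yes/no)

no

With isopods removed:
Round 1 — flatworms goes locally extinct (initial).
Round 2 — checking thresholds:
  herring: 1 of 3 neighbours < 3, not yet.
  plankton: 1 of 4 neighbours ≥ 1, goes locally extinct.
Round 3 — no new extinctions; cascade stops.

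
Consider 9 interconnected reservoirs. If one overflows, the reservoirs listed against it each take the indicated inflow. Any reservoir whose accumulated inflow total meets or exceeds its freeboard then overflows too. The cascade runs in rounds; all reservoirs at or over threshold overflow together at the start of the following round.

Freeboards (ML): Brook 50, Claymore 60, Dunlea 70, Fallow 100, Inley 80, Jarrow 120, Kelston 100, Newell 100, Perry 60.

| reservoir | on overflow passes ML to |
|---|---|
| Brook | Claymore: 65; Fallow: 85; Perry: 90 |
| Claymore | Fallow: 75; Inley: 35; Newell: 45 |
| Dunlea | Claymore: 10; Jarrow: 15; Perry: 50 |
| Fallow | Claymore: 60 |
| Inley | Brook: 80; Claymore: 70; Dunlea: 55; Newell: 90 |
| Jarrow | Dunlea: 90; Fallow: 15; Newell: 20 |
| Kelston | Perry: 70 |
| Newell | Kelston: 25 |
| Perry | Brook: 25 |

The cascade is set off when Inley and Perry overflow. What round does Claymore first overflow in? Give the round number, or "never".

2

Round 1 — Inley, Perry overflow (initial).
  Brook: +80+25 → 105 ≥ 50
  Claymore: +70 → 70 ≥ 60
  Dunlea: +55 → 55 < 70
  Newell: +90 → 90 < 100
Round 2 — Brook, Claymore overflow.
  Fallow: +85+75 → 160 ≥ 100
  Newell: +45 → 135 ≥ 100
Round 3 — Fallow, Newell overflow.
  Kelston: +25 → 25 < 100
No further overflows.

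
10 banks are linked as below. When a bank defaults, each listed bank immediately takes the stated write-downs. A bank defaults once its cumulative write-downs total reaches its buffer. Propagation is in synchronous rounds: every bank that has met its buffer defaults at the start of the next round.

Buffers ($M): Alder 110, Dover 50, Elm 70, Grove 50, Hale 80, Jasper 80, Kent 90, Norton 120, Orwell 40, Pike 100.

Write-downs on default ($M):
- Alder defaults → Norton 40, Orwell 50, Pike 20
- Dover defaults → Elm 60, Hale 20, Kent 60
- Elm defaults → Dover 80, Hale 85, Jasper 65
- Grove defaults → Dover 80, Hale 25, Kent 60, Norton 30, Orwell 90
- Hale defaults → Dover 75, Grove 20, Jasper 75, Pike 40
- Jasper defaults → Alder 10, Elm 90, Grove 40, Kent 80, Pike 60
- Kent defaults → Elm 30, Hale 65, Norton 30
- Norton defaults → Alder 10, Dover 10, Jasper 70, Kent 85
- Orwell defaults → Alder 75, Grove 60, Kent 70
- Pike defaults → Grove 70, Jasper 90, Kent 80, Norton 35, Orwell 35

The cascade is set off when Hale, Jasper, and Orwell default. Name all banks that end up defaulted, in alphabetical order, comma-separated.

Round 1 — Hale, Jasper, Orwell default (initial).
  Alder: +10+75 → 85 < 110
  Dover: +75 → 75 ≥ 50
  Elm: +90 → 90 ≥ 70
  Grove: +20+40+60 → 120 ≥ 50
  Kent: +80+70 → 150 ≥ 90
  Pike: +40+60 → 100 ≥ 100
Round 2 — Dover, Elm, Grove, Kent, Pike default.
  Norton: +30+30+35 → 95 < 120
No further defaults.

Dover, Elm, Grove, Hale, Jasper, Kent, Orwell, Pike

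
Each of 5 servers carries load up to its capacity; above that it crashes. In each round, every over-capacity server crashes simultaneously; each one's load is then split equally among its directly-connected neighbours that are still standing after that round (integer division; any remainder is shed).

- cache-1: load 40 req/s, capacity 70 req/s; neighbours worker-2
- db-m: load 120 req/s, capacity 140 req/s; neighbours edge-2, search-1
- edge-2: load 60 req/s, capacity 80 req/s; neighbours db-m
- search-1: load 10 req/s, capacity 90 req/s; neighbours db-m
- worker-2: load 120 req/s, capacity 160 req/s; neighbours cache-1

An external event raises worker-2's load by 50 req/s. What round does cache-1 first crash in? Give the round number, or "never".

2

Round 1 — worker-2 at 170 > 160. worker-2 crashes.
  worker-2 sheds 170 req/s to cache-1: 170 each.
    cache-1: 40+170 = 210 > 70
Round 2 — cache-1 crashes.
  cache-1 sheds 210 req/s: no online neighbours, lost.
No further crashes.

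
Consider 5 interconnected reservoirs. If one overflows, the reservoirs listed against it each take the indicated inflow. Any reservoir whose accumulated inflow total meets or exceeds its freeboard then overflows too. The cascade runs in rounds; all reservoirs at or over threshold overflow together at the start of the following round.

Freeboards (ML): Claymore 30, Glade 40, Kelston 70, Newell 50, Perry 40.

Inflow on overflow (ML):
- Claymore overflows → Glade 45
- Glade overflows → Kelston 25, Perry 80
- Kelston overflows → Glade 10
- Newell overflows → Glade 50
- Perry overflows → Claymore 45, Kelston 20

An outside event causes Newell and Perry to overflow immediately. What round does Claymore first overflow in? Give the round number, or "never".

2

Round 1 — Newell, Perry overflow (initial).
  Claymore: +45 → 45 ≥ 30
  Glade: +50 → 50 ≥ 40
  Kelston: +20 → 20 < 70
Round 2 — Claymore, Glade overflow.
  Kelston: +25 → 45 < 70
No further overflows.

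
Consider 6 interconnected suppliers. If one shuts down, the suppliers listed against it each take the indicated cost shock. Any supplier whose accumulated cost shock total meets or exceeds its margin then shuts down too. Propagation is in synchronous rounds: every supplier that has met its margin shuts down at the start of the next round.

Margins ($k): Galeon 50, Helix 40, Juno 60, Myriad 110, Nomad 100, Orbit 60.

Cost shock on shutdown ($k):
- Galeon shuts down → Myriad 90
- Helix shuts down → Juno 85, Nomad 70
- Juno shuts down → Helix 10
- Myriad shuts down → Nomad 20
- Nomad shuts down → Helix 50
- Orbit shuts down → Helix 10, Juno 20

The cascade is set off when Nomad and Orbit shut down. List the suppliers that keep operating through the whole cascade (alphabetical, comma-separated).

Galeon, Myriad

Round 1 — Nomad, Orbit shut down (initial).
  Helix: +50+10 → 60 ≥ 40
  Juno: +20 → 20 < 60
Round 2 — Helix shuts down.
  Juno: +85 → 105 ≥ 60
Round 3 — Juno shuts down.
No further shutdowns.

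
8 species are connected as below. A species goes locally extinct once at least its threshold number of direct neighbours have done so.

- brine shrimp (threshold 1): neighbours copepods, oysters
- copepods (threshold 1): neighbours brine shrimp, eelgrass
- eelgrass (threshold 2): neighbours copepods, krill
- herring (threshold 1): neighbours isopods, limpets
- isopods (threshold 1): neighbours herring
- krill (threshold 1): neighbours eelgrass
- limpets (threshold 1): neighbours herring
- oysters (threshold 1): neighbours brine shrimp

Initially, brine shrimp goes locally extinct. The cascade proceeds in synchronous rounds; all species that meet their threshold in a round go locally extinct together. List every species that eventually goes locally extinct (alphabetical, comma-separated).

brine shrimp, copepods, oysters

Round 1 — brine shrimp goes locally extinct (initial).
Round 2 — checking thresholds:
  copepods: 1 of 2 neighbours ≥ 1, goes locally extinct.
  oysters: 1 of 1 neighbours ≥ 1, goes locally extinct.
Round 3 — no new extinctions; cascade stops.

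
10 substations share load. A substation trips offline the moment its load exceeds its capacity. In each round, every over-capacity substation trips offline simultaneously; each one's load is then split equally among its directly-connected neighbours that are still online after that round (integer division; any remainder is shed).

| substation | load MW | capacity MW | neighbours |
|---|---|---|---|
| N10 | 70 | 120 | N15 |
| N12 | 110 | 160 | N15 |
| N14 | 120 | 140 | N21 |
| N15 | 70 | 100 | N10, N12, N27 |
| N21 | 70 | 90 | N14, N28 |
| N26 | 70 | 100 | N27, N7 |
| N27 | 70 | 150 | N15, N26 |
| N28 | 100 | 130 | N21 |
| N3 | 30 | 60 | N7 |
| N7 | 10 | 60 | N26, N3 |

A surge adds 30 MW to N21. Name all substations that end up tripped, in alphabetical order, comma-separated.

Round 1 — N21 at 100 > 90. N21 trips offline.
  N21 sheds 100 MW to N14, N28: 50 each.
    N14: 120+50 = 170 > 140
    N28: 100+50 = 150 > 130
Round 2 — N14, N28 trip offline.
  N14 sheds 170 MW: no online neighbours, lost.
  N28 sheds 150 MW: no online neighbours, lost.
No further trips.

N14, N21, N28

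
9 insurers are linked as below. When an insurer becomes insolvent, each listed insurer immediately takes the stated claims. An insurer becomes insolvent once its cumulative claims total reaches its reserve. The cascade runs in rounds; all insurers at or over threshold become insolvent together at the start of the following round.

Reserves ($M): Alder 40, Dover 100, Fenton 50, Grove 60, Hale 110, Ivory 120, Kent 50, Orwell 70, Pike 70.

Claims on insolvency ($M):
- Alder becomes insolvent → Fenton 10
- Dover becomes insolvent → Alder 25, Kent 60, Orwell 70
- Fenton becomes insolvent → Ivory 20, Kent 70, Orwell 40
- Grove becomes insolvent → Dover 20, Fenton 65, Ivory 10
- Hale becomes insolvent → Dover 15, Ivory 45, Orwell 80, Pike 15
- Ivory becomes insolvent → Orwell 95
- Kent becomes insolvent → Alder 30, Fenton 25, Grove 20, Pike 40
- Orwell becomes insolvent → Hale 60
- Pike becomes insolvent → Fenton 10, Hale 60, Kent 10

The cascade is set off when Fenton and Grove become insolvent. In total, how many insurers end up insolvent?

Round 1 — Fenton, Grove become insolvent (initial).
  Dover: +20 → 20 < 100
  Ivory: +20+10 → 30 < 120
  Kent: +70 → 70 ≥ 50
  Orwell: +40 → 40 < 70
Round 2 — Kent becomes insolvent.
  Alder: +30 → 30 < 40
  Pike: +40 → 40 < 70
No further insolvencies.

3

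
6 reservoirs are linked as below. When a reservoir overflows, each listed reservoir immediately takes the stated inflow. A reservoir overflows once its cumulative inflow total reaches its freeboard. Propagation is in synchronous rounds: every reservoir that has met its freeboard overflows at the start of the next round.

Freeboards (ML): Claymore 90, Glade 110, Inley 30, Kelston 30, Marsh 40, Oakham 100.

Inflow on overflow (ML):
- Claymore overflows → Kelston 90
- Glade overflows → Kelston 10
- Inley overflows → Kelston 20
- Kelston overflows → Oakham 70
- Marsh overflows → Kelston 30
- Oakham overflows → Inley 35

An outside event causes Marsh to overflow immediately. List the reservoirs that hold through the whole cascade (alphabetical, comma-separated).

Claymore, Glade, Inley, Oakham

Round 1 — Marsh overflows (initial).
  Kelston: +30 → 30 ≥ 30
Round 2 — Kelston overflows.
  Oakham: +70 → 70 < 100
No further overflows.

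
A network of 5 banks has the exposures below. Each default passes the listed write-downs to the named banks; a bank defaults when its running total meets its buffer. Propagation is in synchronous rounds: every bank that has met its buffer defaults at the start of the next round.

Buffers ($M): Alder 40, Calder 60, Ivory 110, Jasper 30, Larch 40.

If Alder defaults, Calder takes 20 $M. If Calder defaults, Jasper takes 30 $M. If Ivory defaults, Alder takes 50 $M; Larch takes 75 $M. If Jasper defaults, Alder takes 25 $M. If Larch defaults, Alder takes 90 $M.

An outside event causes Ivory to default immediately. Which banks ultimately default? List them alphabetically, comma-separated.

Alder, Ivory, Larch

Round 1 — Ivory defaults (initial).
  Alder: +50 → 50 ≥ 40
  Larch: +75 → 75 ≥ 40
Round 2 — Alder, Larch default.
  Calder: +20 → 20 < 60
No further defaults.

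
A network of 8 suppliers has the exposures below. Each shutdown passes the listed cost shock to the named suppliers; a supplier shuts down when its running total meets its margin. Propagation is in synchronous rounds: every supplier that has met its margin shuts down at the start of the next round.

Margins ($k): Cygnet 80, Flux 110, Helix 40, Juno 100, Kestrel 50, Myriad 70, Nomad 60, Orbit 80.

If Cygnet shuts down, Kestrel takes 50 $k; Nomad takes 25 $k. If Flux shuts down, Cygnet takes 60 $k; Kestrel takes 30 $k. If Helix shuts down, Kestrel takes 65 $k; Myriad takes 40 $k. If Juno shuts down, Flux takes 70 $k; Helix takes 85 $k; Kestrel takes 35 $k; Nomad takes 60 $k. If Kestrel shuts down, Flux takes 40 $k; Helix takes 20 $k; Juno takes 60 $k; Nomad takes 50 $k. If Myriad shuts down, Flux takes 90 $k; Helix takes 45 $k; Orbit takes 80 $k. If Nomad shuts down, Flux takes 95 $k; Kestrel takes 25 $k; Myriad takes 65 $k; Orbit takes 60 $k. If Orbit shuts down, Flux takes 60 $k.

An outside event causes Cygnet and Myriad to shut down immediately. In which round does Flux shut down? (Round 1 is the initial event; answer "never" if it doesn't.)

3

Round 1 — Cygnet, Myriad shut down (initial).
  Flux: +90 → 90 < 110
  Helix: +45 → 45 ≥ 40
  Kestrel: +50 → 50 ≥ 50
  Nomad: +25 → 25 < 60
  Orbit: +80 → 80 ≥ 80
Round 2 — Helix, Kestrel, Orbit shut down.
  Flux: +40+60 → 190 ≥ 110
  Juno: +60 → 60 < 100
  Nomad: +50 → 75 ≥ 60
Round 3 — Flux, Nomad shut down.
No further shutdowns.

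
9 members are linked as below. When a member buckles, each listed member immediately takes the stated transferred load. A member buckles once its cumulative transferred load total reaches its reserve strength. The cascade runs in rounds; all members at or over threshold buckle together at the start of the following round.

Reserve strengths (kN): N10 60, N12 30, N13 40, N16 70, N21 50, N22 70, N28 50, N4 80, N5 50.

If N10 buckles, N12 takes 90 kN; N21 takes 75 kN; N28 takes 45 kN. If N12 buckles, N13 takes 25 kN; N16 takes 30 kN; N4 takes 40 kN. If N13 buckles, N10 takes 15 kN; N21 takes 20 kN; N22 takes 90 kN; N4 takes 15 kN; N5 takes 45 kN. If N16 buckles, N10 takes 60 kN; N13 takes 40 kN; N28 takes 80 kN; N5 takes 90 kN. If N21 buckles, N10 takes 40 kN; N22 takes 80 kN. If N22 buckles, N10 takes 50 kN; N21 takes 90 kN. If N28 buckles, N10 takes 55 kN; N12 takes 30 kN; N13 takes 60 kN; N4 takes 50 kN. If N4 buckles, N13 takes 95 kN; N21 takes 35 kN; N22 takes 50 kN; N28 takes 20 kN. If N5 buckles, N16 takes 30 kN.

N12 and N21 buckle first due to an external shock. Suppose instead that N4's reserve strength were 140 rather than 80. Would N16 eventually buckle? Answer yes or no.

no

With N4's reserve strength at 140:
Round 1 — N12, N21 buckle (initial).
  N10: +40 → 40 < 60
  N13: +25 → 25 < 40
  N16: +30 → 30 < 70
  N22: +80 → 80 ≥ 70
  N4: +40 → 40 < 140
Round 2 — N22 buckles.
  N10: +50 → 90 ≥ 60
Round 3 — N10 buckles.
  N28: +45 → 45 < 50
No further bucklings.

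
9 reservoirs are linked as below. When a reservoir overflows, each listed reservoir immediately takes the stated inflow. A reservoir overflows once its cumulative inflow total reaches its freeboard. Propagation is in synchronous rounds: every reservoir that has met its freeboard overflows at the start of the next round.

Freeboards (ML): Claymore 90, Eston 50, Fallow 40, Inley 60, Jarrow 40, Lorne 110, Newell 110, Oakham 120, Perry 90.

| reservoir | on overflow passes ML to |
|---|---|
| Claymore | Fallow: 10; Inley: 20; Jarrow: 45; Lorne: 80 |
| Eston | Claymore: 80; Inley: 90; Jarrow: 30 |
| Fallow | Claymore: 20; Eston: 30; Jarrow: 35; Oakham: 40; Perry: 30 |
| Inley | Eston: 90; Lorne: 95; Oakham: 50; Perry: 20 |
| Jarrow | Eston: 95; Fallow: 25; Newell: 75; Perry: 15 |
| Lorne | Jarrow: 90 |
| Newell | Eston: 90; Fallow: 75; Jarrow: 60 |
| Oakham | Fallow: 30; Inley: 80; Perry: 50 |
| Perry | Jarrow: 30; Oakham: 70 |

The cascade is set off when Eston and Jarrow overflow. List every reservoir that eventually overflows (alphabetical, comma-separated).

Eston, Inley, Jarrow

Round 1 — Eston, Jarrow overflow (initial).
  Claymore: +80 → 80 < 90
  Fallow: +25 → 25 < 40
  Inley: +90 → 90 ≥ 60
  Newell: +75 → 75 < 110
  Perry: +15 → 15 < 90
Round 2 — Inley overflows.
  Lorne: +95 → 95 < 110
  Oakham: +50 → 50 < 120
  Perry: +20 → 35 < 90
No further overflows.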